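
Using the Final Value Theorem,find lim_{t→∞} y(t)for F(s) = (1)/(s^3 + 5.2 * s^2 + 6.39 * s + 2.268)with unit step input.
FVT: lim_{t→∞} y(t) = lim_{s→0} s*Y(s) where Y(s) = F(s)/s.
= lim_{s→0} F(s) = F(0) = num(0)/den(0) = 1/2.268 = 0.4409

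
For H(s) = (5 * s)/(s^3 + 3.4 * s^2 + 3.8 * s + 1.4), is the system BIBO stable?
Denominator: s^3 + 3.4*s^2 + 3.8*s + 1.4 = (s + 1)(s + 1)(s + 1.4). Poles: -1, -1, -1.4. All Re(p)<0: Yes (stable)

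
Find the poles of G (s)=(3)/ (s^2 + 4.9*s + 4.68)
Set denominator = 0: s^2 + 4.9*s + 4.68 = (s + 1.3)(s + 3.6) = 0 → Poles: -1.3, -3.6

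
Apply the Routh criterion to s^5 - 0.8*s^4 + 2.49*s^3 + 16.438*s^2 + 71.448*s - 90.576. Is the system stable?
Routh array:
s^5: [1, 2.49, 71.448]; s^4: [-0.8, 16.438, -90.576]; s^3: [23.0375, -41.772]; s^2: [14.9874, -90.576]; s^1: [97.4543]; s^0: [-90.576]
First column: [1, -0.8, 23.0375, 14.9874, 97.4543, -90.576]. Sign changes = 3.
No, unstable (3 RHP root(s))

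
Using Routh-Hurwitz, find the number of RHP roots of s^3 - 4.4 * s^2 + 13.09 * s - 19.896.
Routh array:
s^3: [1, 13.09]; s^2: [-4.4, -19.896]; s^1: [8.56818]; s^0: [-19.896]
First column: [1, -4.4, 8.56818, -19.896]. Sign changes = RHP roots = 3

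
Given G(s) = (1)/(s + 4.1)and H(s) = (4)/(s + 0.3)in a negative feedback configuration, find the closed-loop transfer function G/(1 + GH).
Closed-loop T = G/(1+GH).
Numerator: G_num * H_den = s + 0.3.
Denominator: G_den * H_den + G_num * H_num = (s^2 + 4.4*s + 1.23) + (4) = s^2 + 4.4*s + 5.23.
T(s) = (s + 0.3)/(s^2 + 4.4*s + 5.23)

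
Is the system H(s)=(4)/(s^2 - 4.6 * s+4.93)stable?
Denominator: s^2 - 4.6*s + 4.93 = (s - 1.7)(s - 2.9). Poles: 1.7, 2.9. All Re(p)<0: No (unstable)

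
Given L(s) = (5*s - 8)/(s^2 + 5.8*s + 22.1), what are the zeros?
Set numerator = 0: 5*s - 8 = 0 → Zeros: 1.6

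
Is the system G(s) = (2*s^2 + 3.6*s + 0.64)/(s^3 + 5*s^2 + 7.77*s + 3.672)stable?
Denominator: s^3 + 5*s^2 + 7.77*s + 3.672 = (s + 2.4)(s + 0.9)(s + 1.7). Poles: -0.9, -1.7, -2.4. All Re(p)<0: Yes (stable)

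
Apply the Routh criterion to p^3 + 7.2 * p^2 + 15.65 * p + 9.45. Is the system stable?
Routh array:
p^3: [1, 15.65]; p^2: [7.2, 9.45]; p^1: [14.3375]; p^0: [9.45]
First column: [1, 7.2, 14.3375, 9.45]. Sign changes = 0.
Yes, stable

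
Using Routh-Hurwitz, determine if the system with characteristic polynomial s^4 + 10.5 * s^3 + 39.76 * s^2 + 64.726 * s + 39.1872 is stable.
Routh array:
s^4: [1, 39.76, 39.1872]; s^3: [10.5, 64.726]; s^2: [33.5956, 39.1872]; s^1: [52.4784]; s^0: [39.1872]
First column: [1, 10.5, 33.5956, 52.4784, 39.1872]. Sign changes = 0.
Yes, stable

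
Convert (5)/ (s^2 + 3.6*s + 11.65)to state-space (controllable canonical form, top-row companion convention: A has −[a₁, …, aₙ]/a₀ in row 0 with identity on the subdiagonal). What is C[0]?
Reachable canonical form: C = numerator coefficients (right-aligned, zero-padded to length n).
num = 5, C = [[0, 5]].
C[0] = 0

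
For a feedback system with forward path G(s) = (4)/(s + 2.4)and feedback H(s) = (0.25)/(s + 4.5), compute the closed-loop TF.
Closed-loop T = G/(1+GH).
Numerator: G_num * H_den = 4*s + 18.
Denominator: G_den * H_den + G_num * H_num = (s^2 + 6.9*s + 10.8) + (1) = s^2 + 6.9*s + 11.8.
T(s) = (4*s + 18)/(s^2 + 6.9*s + 11.8)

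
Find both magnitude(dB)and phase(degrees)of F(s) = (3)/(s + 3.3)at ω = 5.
Substitute s = j*5: F(j5) = 0.275843 - 0.417944j.
|F| = 20*log₁₀(sqrt(Re²+Im²)) = -6.01 dB.
∠F = atan2(Im, Re) = -56.58°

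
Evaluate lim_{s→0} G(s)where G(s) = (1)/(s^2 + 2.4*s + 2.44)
DC gain = G(0) = num(0)/den(0) = 1/2.44 = 0.4098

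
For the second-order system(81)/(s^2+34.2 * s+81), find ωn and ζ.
Standard form: ωn²/(s²+2ζωn·s+ωn²).
const=81=ωn² → ωn=9, s coeff=34.2=2ζωn → ζ=1.9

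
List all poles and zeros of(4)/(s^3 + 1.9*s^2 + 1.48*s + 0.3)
Set denominator = 0: s^3 + 1.9*s^2 + 1.48*s + 0.3 = (s + 0.3)(s^2 + 1.6*s + 1) = 0 → Poles: -0.3, -0.8 + 0.6j, -0.8 - 0.6j
Numerator is a nonzero constant (4) → Zeros: none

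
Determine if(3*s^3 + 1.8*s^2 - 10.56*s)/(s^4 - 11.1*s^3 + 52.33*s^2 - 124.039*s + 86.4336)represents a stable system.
Denominator: s^4 - 11.1*s^3 + 52.33*s^2 - 124.039*s + 86.4336 = (s - 4.8)(s - 1.1)(s^2 - 5.2*s + 16.37). Poles: 1.1, 2.6 + 3.1j, 2.6 - 3.1j, 4.8. All Re(p)<0: No (unstable)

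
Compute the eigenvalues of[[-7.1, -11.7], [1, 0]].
Eigenvalues solve det(λI - A) = 0.
Characteristic polynomial: λ^2 + 7.1*λ + 11.7 = 0.
Factor: (λ + 2.6)(λ + 4.5) = 0.
Roots: -2.6, -4.5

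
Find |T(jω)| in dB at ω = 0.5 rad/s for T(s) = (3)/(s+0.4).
Substitute s = j*0.5: T(j0.5) = 2.92683 - 3.65854j.
|T(j0.5)| = sqrt(Re² + Im²) = 4.685.
20*log₁₀(4.685) = 13.41 dB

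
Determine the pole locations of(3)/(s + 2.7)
Set denominator = 0: s + 2.7 = 0 → Poles: -2.7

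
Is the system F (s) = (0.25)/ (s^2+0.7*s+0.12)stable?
Denominator: s^2 + 0.7*s + 0.12 = (s + 0.3)(s + 0.4). Poles: -0.3, -0.4. All Re(p)<0: Yes (stable)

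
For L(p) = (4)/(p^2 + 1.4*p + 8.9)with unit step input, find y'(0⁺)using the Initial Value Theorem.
IVT: y'(0⁺) = lim_{p→∞} p²·Y(p) = lim_{p→∞} p·L(p).
deg(num) = 0, deg(den) = 2, relative degree = 2 ≥ 2, so p·L(p) → 0. Initial slope = 0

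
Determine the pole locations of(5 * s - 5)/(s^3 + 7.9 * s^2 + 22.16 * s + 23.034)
Set denominator = 0: s^3 + 7.9*s^2 + 22.16*s + 23.034 = (s + 3.3)(s^2 + 4.6*s + 6.98) = 0 → Poles: -2.3 + 1.3j, -2.3 - 1.3j, -3.3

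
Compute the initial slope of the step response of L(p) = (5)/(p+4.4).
IVT: y'(0⁺) = lim_{p→∞} p²·Y(p) = lim_{p→∞} p·L(p).
deg(num) = 0, deg(den) = 1, relative degree = 1, so p·L(p) → (leading num)/(leading den) = 5/1 = 5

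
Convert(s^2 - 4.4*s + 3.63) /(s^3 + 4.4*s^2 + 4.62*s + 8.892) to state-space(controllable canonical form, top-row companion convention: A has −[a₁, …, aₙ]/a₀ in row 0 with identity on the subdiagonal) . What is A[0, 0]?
Reachable canonical form for den = s^3 + 4.4*s^2 + 4.62*s + 8.892: top row of A = -[a₁,a₂,...,aₙ]/a₀, ones on the subdiagonal, zeros elsewhere.
A = [[-4.4, -4.62, -8.892], [1, 0, 0], [0, 1, 0]].
A[0,0] = -4.4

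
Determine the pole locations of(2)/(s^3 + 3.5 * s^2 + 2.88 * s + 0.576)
Set denominator = 0: s^3 + 3.5*s^2 + 2.88*s + 0.576 = (s + 0.8)(s + 2.4)(s + 0.3) = 0 → Poles: -0.3, -0.8, -2.4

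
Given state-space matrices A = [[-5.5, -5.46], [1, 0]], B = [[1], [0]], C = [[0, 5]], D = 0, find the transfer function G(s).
G(s) = C(sI - A)⁻¹B + D.
Characteristic polynomial det(sI - A) = s^2 + 5.5*s + 5.46.
Numerator from C·adj(sI-A)·B + D·det(sI-A) = 5.
G(s) = (5)/(s^2 + 5.5*s + 5.46)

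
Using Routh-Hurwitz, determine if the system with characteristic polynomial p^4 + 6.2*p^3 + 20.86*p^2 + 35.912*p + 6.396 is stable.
Routh array:
p^4: [1, 20.86, 6.396]; p^3: [6.2, 35.912]; p^2: [15.0677, 6.396]; p^1: [33.2802]; p^0: [6.396]
First column: [1, 6.2, 15.0677, 33.2802, 6.396]. Sign changes = 0.
Yes, stable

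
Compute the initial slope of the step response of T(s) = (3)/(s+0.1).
IVT: y'(0⁺) = lim_{s→∞} s²·Y(s) = lim_{s→∞} s·T(s).
deg(num) = 0, deg(den) = 1, relative degree = 1, so s·T(s) → (leading num)/(leading den) = 3/1 = 3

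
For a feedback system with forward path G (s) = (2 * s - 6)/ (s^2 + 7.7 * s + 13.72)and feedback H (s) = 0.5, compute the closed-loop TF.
Closed-loop T = G/(1+GH).
Numerator: G_num * H_den = 2*s - 6.
Denominator: G_den * H_den + G_num * H_num = (s^2 + 7.7*s + 13.72) + (s - 3) = s^2 + 8.7*s + 10.72.
T(s) = (2*s - 6)/(s^2 + 8.7*s + 10.72)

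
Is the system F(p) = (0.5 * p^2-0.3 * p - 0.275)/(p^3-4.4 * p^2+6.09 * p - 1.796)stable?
Denominator: p^3 - 4.4*p^2 + 6.09*p - 1.796 = (p - 0.4)(p^2 - 4*p + 4.49). Poles: 0.4, 2 + 0.7j, 2 - 0.7j. All Re(p)<0: No (unstable)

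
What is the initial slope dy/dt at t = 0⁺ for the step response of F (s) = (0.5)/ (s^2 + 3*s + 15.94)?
IVT: y'(0⁺) = lim_{s→∞} s²·Y(s) = lim_{s→∞} s·F(s).
deg(num) = 0, deg(den) = 2, relative degree = 2 ≥ 2, so s·F(s) → 0. Initial slope = 0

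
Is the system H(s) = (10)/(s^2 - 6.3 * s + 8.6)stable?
Denominator: s^2 - 6.3*s + 8.6 = (s - 2)(s - 4.3). Poles: 2, 4.3. All Re(p)<0: No (unstable)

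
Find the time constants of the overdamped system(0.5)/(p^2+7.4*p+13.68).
Overdamped: real poles at -3.8, -3.6. τ = -1/pole → τ₁ = 0.2632, τ₂ = 0.2778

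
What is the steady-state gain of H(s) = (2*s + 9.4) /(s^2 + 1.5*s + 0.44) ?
DC gain = H(0) = num(0)/den(0) = 9.4/0.44 = 21.36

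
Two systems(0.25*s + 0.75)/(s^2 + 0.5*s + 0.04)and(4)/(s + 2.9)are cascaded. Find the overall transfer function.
Series: H = H₁ · H₂ = (n₁·n₂)/(d₁·d₂).
Num: n₁·n₂ = s + 3. Den: d₁·d₂ = s^3 + 3.4*s^2 + 1.49*s + 0.116.
H(s) = (s + 3)/(s^3 + 3.4*s^2 + 1.49*s + 0.116)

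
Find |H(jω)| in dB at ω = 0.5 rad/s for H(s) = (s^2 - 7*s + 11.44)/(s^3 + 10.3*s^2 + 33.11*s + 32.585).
Substitute s = j*0.5: H(j0.5) = 0.237758 - 0.246797j.
|H(j0.5)| = sqrt(Re² + Im²) = 0.3427.
20*log₁₀(0.3427) = -9.30 dB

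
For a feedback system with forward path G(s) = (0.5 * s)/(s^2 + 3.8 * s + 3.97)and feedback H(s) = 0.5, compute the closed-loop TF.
Closed-loop T = G/(1+GH).
Numerator: G_num * H_den = 0.5*s.
Denominator: G_den * H_den + G_num * H_num = (s^2 + 3.8*s + 3.97) + (0.25*s) = s^2 + 4.05*s + 3.97.
T(s) = (0.5*s)/(s^2 + 4.05*s + 3.97)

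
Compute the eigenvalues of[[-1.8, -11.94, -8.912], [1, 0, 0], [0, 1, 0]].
Eigenvalues solve det(λI - A) = 0.
Characteristic polynomial: λ^3 + 1.8*λ^2 + 11.94*λ + 8.912 = 0.
Factor: (λ + 0.8)(λ^2 + λ + 11.14) = 0.
Roots: -0.5 + 3.3j, -0.5 - 3.3j, -0.8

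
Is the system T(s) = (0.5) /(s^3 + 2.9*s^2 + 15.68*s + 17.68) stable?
Denominator: s^3 + 2.9*s^2 + 15.68*s + 17.68 = (s + 1.3)(s^2 + 1.6*s + 13.6). Poles: -0.8 + 3.6j, -0.8 - 3.6j, -1.3. All Re(p)<0: Yes (stable)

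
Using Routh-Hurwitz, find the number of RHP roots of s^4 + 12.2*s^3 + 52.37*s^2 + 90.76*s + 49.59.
Routh array:
s^4: [1, 52.37, 49.59]; s^3: [12.2, 90.76]; s^2: [44.9307, 49.59]; s^1: [77.2949]; s^0: [49.59]
First column: [1, 12.2, 44.9307, 77.2949, 49.59]. Sign changes = RHP roots = 0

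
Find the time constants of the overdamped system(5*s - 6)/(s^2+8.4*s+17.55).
Overdamped: real poles at -3.9, -4.5. τ = -1/pole → τ₁ = 0.2564, τ₂ = 0.2222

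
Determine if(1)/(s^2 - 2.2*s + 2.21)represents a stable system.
Denominator: s^2 - 2.2*s + 2.21. Poles: 1.1 + 1j, 1.1 - 1j. All Re(p)<0: No (unstable)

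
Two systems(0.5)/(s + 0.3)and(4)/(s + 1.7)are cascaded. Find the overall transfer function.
Series: H = H₁ · H₂ = (n₁·n₂)/(d₁·d₂).
Num: n₁·n₂ = 2. Den: d₁·d₂ = s^2 + 2*s + 0.51.
H(s) = (2)/(s^2 + 2*s + 0.51)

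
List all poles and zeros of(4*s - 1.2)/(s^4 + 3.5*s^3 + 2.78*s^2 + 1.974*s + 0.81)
Set denominator = 0: s^4 + 3.5*s^3 + 2.78*s^2 + 1.974*s + 0.81 = (s + 2.7)(s + 0.6)(s^2 + 0.2*s + 0.5) = 0 → Poles: -0.1 + 0.7j, -0.1 - 0.7j, -0.6, -2.7
Set numerator = 0: 4*s - 1.2 = 0 → Zeros: 0.3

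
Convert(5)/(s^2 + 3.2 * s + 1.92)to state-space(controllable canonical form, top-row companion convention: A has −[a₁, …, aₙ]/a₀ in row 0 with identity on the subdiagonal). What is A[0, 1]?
Reachable canonical form for den = s^2 + 3.2*s + 1.92: top row of A = -[a₁,a₂,...,aₙ]/a₀, ones on the subdiagonal, zeros elsewhere.
A = [[-3.2, -1.92], [1, 0]].
A[0,1] = -1.92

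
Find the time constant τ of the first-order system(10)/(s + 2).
First-order system: τ = -1/pole. Pole = -2. τ = -1/(-2) = 0.5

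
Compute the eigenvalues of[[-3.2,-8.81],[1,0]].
Eigenvalues solve det(λI - A) = 0.
Characteristic polynomial: λ^2 + 3.2*λ + 8.81 = 0.
Roots: -1.6 + 2.5j, -1.6 - 2.5j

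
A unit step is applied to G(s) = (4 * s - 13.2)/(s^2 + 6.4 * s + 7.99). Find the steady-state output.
FVT: lim_{t→∞} y(t) = lim_{s→0} s*Y(s) where Y(s) = G(s)/s.
= lim_{s→0} G(s) = G(0) = num(0)/den(0) = -13.2/7.99 = -1.652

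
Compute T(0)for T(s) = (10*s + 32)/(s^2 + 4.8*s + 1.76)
DC gain = T(0) = num(0)/den(0) = 32/1.76 = 18.18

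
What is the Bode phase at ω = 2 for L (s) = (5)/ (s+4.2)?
Substitute s = j*2: L(j2) = 0.970425 - 0.462107j.
∠L(j2) = atan2(Im, Re) = atan2(-0.462107, 0.970425) = -25.46°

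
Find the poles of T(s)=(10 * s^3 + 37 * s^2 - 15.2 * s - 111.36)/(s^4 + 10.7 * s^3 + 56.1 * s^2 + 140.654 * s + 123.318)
Set denominator = 0: s^4 + 10.7*s^3 + 56.1*s^2 + 140.654*s + 123.318 = (s + 3.1)(s + 1.8)(s^2 + 5.8*s + 22.1) = 0 → Poles: -1.8, -2.9 + 3.7j, -2.9 - 3.7j, -3.1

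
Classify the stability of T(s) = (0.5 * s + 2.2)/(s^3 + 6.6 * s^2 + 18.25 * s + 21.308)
Denominator: s^3 + 6.6*s^2 + 18.25*s + 21.308 = (s + 2.8)(s^2 + 3.8*s + 7.61). Poles: -1.9 + 2j, -1.9 - 2j, -2.8. Stable (all poles in LHP)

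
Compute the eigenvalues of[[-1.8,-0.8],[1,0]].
Eigenvalues solve det(λI - A) = 0.
Characteristic polynomial: λ^2 + 1.8*λ + 0.8 = 0.
Factor: (λ + 1)(λ + 0.8) = 0.
Roots: -0.8, -1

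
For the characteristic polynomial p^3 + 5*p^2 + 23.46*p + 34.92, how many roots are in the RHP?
p^3 + 5*p^2 + 23.46*p + 34.92 = (p + 2)(p^2 + 3*p + 17.46). Poles: -1.5 + 3.9j, -1.5 - 3.9j, -2. RHP poles (Re>0): 0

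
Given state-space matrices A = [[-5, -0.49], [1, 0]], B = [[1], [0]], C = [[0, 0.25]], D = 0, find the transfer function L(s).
L(s) = C(sI - A)⁻¹B + D.
Characteristic polynomial det(sI - A) = s^2 + 5*s + 0.49.
Numerator from C·adj(sI-A)·B + D·det(sI-A) = 0.25.
L(s) = (0.25)/(s^2 + 5*s + 0.49)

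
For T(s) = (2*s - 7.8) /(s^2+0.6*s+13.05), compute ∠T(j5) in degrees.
Substitute s = j*5: T(j5) = 0.811647 - 0.633059j.
∠T(j5) = atan2(Im, Re) = atan2(-0.633059, 0.811647) = -37.95°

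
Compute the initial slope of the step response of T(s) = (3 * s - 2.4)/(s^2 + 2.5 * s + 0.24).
IVT: y'(0⁺) = lim_{s→∞} s²·Y(s) = lim_{s→∞} s·T(s).
deg(num) = 1, deg(den) = 2, relative degree = 1, so s·T(s) → (leading num)/(leading den) = 3/1 = 3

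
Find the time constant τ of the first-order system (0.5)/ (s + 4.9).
First-order system: τ = -1/pole. Pole = -4.9. τ = -1/(-4.9) = 0.2041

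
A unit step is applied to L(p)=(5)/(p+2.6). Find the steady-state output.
FVT: lim_{t→∞} y(t) = lim_{p→0} p*Y(p) where Y(p) = L(p)/p.
= lim_{p→0} L(p) = L(0) = num(0)/den(0) = 5/2.6 = 1.923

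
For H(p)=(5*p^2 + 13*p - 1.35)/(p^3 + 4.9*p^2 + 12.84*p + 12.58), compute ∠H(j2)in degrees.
Substitute p = j*2: H(j2) = 1.6845 + 0.538735j.
∠H(j2) = atan2(Im, Re) = atan2(0.538735, 1.6845) = 17.74°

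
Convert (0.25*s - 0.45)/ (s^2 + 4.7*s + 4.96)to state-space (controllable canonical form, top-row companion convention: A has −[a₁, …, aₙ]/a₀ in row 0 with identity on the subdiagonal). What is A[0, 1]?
Reachable canonical form for den = s^2 + 4.7*s + 4.96: top row of A = -[a₁,a₂,...,aₙ]/a₀, ones on the subdiagonal, zeros elsewhere.
A = [[-4.7, -4.96], [1, 0]].
A[0,1] = -4.96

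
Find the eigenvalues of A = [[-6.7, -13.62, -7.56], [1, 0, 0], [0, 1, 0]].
Eigenvalues solve det(λI - A) = 0.
Characteristic polynomial: λ^3 + 6.7*λ^2 + 13.62*λ + 7.56 = 0.
Factor: (λ + 0.9)(λ + 3)(λ + 2.8) = 0.
Roots: -0.9, -2.8, -3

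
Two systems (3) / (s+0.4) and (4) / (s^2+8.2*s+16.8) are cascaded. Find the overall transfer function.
Series: H = H₁ · H₂ = (n₁·n₂)/(d₁·d₂).
Num: n₁·n₂ = 12. Den: d₁·d₂ = s^3 + 8.6*s^2 + 20.08*s + 6.72.
H(s) = (12)/(s^3 + 8.6*s^2 + 20.08*s + 6.72)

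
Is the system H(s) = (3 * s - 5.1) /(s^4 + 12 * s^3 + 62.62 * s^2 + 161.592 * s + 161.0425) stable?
Denominator: s^4 + 12*s^3 + 62.62*s^2 + 161.592*s + 161.0425 = (s + 2.5)(s + 3.7)(s^2 + 5.8*s + 17.41). Poles: -2.5, -2.9 + 3j, -2.9 - 3j, -3.7. All Re(p)<0: Yes (stable)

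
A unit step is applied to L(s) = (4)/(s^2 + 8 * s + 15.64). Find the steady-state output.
FVT: lim_{t→∞} y(t) = lim_{s→0} s*Y(s) where Y(s) = L(s)/s.
= lim_{s→0} L(s) = L(0) = num(0)/den(0) = 4/15.64 = 0.2558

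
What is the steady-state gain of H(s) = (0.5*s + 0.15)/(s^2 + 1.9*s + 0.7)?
DC gain = H(0) = num(0)/den(0) = 0.15/0.7 = 0.2143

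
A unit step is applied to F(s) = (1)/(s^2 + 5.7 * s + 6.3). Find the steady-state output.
FVT: lim_{t→∞} y(t) = lim_{s→0} s*Y(s) where Y(s) = F(s)/s.
= lim_{s→0} F(s) = F(0) = num(0)/den(0) = 1/6.3 = 0.1587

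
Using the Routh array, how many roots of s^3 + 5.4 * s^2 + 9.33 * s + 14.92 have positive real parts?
Routh array:
s^3: [1, 9.33]; s^2: [5.4, 14.92]; s^1: [6.56704]; s^0: [14.92]
First column: [1, 5.4, 6.56704, 14.92]. Sign changes = RHP roots = 0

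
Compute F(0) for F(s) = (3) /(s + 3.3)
DC gain = F(0) = num(0)/den(0) = 3/3.3 = 0.9091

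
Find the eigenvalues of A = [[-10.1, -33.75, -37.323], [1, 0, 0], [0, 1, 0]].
Eigenvalues solve det(λI - A) = 0.
Characteristic polynomial: λ^3 + 10.1*λ^2 + 33.75*λ + 37.323 = 0.
Factor: (λ + 3.9)(λ + 3.3)(λ + 2.9) = 0.
Roots: -2.9, -3.3, -3.9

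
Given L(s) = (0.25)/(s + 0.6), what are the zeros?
Numerator is a nonzero constant (0.25) → Zeros: none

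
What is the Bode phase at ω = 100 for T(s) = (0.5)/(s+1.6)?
Substitute s = j*100: T(j100) = 7.99795e-05 - 0.00499872j.
∠T(j100) = atan2(Im, Re) = atan2(-0.00499872, 7.99795e-05) = -89.08°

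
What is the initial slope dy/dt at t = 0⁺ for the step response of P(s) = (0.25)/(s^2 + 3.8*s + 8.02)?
IVT: y'(0⁺) = lim_{s→∞} s²·Y(s) = lim_{s→∞} s·P(s).
deg(num) = 0, deg(den) = 2, relative degree = 2 ≥ 2, so s·P(s) → 0. Initial slope = 0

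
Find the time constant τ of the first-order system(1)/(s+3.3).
First-order system: τ = -1/pole. Pole = -3.3. τ = -1/(-3.3) = 0.303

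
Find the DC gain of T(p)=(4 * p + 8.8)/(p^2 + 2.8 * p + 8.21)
DC gain = T(0) = num(0)/den(0) = 8.8/8.21 = 1.072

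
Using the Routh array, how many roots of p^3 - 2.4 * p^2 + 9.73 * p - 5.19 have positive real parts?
Routh array:
p^3: [1, 9.73]; p^2: [-2.4, -5.19]; p^1: [7.5675]; p^0: [-5.19]
First column: [1, -2.4, 7.5675, -5.19]. Sign changes = RHP roots = 3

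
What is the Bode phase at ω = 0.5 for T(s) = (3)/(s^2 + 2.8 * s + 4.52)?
Substitute s = j*0.5: T(j0.5) = 0.634381 - 0.207994j.
∠T(j0.5) = atan2(Im, Re) = atan2(-0.207994, 0.634381) = -18.15°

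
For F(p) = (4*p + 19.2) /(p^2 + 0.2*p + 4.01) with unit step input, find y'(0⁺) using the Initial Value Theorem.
IVT: y'(0⁺) = lim_{p→∞} p²·Y(p) = lim_{p→∞} p·F(p).
deg(num) = 1, deg(den) = 2, relative degree = 1, so p·F(p) → (leading num)/(leading den) = 4/1 = 4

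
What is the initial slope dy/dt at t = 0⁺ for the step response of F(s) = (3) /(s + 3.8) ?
IVT: y'(0⁺) = lim_{s→∞} s²·Y(s) = lim_{s→∞} s·F(s).
deg(num) = 0, deg(den) = 1, relative degree = 1, so s·F(s) → (leading num)/(leading den) = 3/1 = 3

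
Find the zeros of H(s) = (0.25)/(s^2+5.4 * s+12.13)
Numerator is a nonzero constant (0.25) → Zeros: none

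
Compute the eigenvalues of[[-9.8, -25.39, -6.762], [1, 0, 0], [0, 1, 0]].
Eigenvalues solve det(λI - A) = 0.
Characteristic polynomial: λ^3 + 9.8*λ^2 + 25.39*λ + 6.762 = 0.
Factor: (λ + 4.6)(λ + 4.9)(λ + 0.3) = 0.
Roots: -0.3, -4.6, -4.9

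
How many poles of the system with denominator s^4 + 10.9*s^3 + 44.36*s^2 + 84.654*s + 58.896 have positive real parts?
s^4 + 10.9*s^3 + 44.36*s^2 + 84.654*s + 58.896 = (s + 1.5)(s + 4.8)(s^2 + 4.6*s + 8.18). Poles: -1.5, -2.3 + 1.7j, -2.3 - 1.7j, -4.8. RHP poles (Re>0): 0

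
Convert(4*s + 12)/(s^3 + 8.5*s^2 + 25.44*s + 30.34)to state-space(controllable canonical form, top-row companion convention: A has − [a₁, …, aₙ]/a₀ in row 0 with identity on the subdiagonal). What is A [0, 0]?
Reachable canonical form for den = s^3 + 8.5*s^2 + 25.44*s + 30.34: top row of A = -[a₁,a₂,...,aₙ]/a₀, ones on the subdiagonal, zeros elsewhere.
A = [[-8.5, -25.44, -30.34], [1, 0, 0], [0, 1, 0]].
A[0,0] = -8.5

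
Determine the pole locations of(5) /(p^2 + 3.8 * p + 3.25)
Set denominator = 0: p^2 + 3.8*p + 3.25 = (p + 1.3)(p + 2.5) = 0 → Poles: -1.3, -2.5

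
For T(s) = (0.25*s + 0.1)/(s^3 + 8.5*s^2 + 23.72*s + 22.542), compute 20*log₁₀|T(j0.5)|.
Substitute s = j*0.5: T(j0.5) = 0.00632673 + 0.00248596j.
|T(j0.5)| = sqrt(Re² + Im²) = 0.006798.
20*log₁₀(0.006798) = -43.35 dB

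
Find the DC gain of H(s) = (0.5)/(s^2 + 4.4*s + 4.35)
DC gain = H(0) = num(0)/den(0) = 0.5/4.35 = 0.1149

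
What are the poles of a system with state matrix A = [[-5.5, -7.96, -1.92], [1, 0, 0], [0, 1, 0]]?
Eigenvalues solve det(λI - A) = 0.
Characteristic polynomial: λ^3 + 5.5*λ^2 + 7.96*λ + 1.92 = 0.
Factor: (λ + 3.2)(λ + 2)(λ + 0.3) = 0.
Roots: -0.3, -2, -3.2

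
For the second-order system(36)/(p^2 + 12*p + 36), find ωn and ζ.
Standard form: ωn²/(p²+2ζωn·p+ωn²).
const=36=ωn² → ωn=6, p coeff=12=2ζωn → ζ=1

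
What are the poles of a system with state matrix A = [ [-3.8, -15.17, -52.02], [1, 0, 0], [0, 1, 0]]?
Eigenvalues solve det(λI - A) = 0.
Characteristic polynomial: λ^3 + 3.8*λ^2 + 15.17*λ + 52.02 = 0.
Factor: (λ + 3.6)(λ^2 + 0.2*λ + 14.45) = 0.
Roots: -0.1 + 3.8j, -0.1 - 3.8j, -3.6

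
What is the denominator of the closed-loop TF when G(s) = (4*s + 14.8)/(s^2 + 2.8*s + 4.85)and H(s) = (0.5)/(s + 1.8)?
Characteristic poly = G_den * H_den + G_num * H_num = (s^3 + 4.6*s^2 + 9.89*s + 8.73) + (2*s + 7.4) = s^3 + 4.6*s^2 + 11.89*s + 16.13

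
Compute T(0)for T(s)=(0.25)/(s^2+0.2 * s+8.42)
DC gain = T(0) = num(0)/den(0) = 0.25/8.42 = 0.02969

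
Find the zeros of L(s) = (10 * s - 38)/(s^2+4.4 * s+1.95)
Set numerator = 0: 10*s - 38 = 0 → Zeros: 3.8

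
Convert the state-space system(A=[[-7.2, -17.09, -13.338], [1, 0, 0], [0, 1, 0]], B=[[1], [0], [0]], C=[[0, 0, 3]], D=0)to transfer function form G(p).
G(p) = C(pI - A)⁻¹B + D.
Characteristic polynomial det(pI - A) = p^3 + 7.2*p^2 + 17.09*p + 13.338.
Numerator from C·adj(pI-A)·B + D·det(pI-A) = 3.
G(p) = (3)/(p^3 + 7.2*p^2 + 17.09*p + 13.338)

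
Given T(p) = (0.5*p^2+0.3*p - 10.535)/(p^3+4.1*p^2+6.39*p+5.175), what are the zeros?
Set numerator = 0: 0.5*p^2 + 0.3*p - 10.535 = 0.5*(p + 4.9)(p - 4.3) = 0 → Zeros: -4.9, 4.3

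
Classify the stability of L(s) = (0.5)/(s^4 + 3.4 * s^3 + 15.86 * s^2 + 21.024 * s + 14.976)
Denominator: s^4 + 3.4*s^3 + 15.86*s^2 + 21.024*s + 14.976 = (s^2 + 1.8*s + 11.7)(s^2 + 1.6*s + 1.28). Poles: -0.8 + 0.8j, -0.8 - 0.8j, -0.9 + 3.3j, -0.9 - 3.3j. Stable (all poles in LHP)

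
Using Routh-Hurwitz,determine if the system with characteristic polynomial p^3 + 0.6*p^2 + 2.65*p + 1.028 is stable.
Routh array:
p^3: [1, 2.65]; p^2: [0.6, 1.028]; p^1: [0.936667]; p^0: [1.028]
First column: [1, 0.6, 0.936667, 1.028]. Sign changes = 0.
Yes, stable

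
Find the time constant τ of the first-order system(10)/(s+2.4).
First-order system: τ = -1/pole. Pole = -2.4. τ = -1/(-2.4) = 0.4167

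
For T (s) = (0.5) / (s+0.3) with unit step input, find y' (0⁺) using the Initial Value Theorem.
IVT: y'(0⁺) = lim_{s→∞} s²·Y(s) = lim_{s→∞} s·T(s).
deg(num) = 0, deg(den) = 1, relative degree = 1, so s·T(s) → (leading num)/(leading den) = 0.5/1 = 0.5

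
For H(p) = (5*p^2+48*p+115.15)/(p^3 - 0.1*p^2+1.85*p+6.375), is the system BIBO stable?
Denominator: p^3 - 0.1*p^2 + 1.85*p + 6.375 = (p + 1.5)(p^2 - 1.6*p + 4.25). Poles: -1.5, 0.8 + 1.9j, 0.8 - 1.9j. All Re(p)<0: No (unstable)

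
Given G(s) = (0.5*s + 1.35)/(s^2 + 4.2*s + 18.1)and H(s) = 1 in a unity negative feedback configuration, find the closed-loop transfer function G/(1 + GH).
Closed-loop T = G/(1+GH).
Numerator: G_num * H_den = 0.5*s + 1.35.
Denominator: G_den * H_den + G_num * H_num = (s^2 + 4.2*s + 18.1) + (0.5*s + 1.35) = s^2 + 4.7*s + 19.45.
T(s) = (0.5*s + 1.35)/(s^2 + 4.7*s + 19.45)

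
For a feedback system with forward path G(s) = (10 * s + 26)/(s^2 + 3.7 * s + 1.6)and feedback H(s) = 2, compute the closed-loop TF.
Closed-loop T = G/(1+GH).
Numerator: G_num * H_den = 10*s + 26.
Denominator: G_den * H_den + G_num * H_num = (s^2 + 3.7*s + 1.6) + (20*s + 52) = s^2 + 23.7*s + 53.6.
T(s) = (10*s + 26)/(s^2 + 23.7*s + 53.6)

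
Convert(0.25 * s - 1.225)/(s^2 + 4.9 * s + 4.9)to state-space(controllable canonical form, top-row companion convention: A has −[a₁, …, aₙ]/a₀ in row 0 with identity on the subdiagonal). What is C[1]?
Reachable canonical form: C = numerator coefficients (right-aligned, zero-padded to length n).
num = 0.25*s - 1.225, C = [[0.25, -1.225]].
C[1] = -1.225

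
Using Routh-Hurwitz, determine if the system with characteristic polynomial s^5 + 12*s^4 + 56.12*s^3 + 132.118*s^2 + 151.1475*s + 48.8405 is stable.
Routh array:
s^5: [1, 56.12, 151.1475]; s^4: [12, 132.118, 48.8405]; s^3: [45.1102, 147.077]; s^2: [92.9931, 48.8405]; s^1: [123.385]; s^0: [48.8405]
First column: [1, 12, 45.1102, 92.9931, 123.385, 48.8405]. Sign changes = 0.
Yes, stable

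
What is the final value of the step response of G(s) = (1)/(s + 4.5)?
FVT: lim_{t→∞} y(t) = lim_{s→0} s*Y(s) where Y(s) = G(s)/s.
= lim_{s→0} G(s) = G(0) = num(0)/den(0) = 1/4.5 = 0.2222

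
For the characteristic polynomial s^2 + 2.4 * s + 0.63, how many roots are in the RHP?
s^2 + 2.4*s + 0.63 = (s + 0.3)(s + 2.1). Poles: -0.3, -2.1. RHP poles (Re>0): 0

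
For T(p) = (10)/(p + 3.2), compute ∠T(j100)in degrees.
Substitute p = j*100: T(j100) = 0.00319673 - 0.0998977j.
∠T(j100) = atan2(Im, Re) = atan2(-0.0998977, 0.00319673) = -88.17°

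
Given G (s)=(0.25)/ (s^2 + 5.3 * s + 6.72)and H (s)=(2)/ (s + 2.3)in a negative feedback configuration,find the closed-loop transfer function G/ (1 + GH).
Closed-loop T = G/(1+GH).
Numerator: G_num * H_den = 0.25*s + 0.575.
Denominator: G_den * H_den + G_num * H_num = (s^3 + 7.6*s^2 + 18.91*s + 15.456) + (0.5) = s^3 + 7.6*s^2 + 18.91*s + 15.956.
T(s) = (0.25*s + 0.575)/(s^3 + 7.6*s^2 + 18.91*s + 15.956)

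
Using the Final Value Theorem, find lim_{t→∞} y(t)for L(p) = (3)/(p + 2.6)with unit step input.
FVT: lim_{t→∞} y(t) = lim_{p→0} p*Y(p) where Y(p) = L(p)/p.
= lim_{p→0} L(p) = L(0) = num(0)/den(0) = 3/2.6 = 1.154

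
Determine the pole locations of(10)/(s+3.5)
Set denominator = 0: s + 3.5 = 0 → Poles: -3.5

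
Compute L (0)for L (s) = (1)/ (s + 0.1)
DC gain = L(0) = num(0)/den(0) = 1/0.1 = 10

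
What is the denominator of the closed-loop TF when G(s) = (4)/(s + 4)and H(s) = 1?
Characteristic poly = G_den * H_den + G_num * H_num = (s + 4) + (4) = s + 8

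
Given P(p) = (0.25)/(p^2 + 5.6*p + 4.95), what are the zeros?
Numerator is a nonzero constant (0.25) → Zeros: none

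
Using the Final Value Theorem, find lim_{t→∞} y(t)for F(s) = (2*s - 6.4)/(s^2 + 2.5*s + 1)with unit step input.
FVT: lim_{t→∞} y(t) = lim_{s→0} s*Y(s) where Y(s) = F(s)/s.
= lim_{s→0} F(s) = F(0) = num(0)/den(0) = -6.4/1 = -6.4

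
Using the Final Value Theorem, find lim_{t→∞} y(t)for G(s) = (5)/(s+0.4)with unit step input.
FVT: lim_{t→∞} y(t) = lim_{s→0} s*Y(s) where Y(s) = G(s)/s.
= lim_{s→0} G(s) = G(0) = num(0)/den(0) = 5/0.4 = 12.5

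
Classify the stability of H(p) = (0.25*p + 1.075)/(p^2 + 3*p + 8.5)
Denominator: p^2 + 3*p + 8.5. Poles: -1.5 + 2.5j, -1.5 - 2.5j. Stable (all poles in LHP)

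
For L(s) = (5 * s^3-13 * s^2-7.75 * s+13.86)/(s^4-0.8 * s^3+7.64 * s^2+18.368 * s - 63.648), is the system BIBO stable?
Denominator: s^4 - 0.8*s^3 + 7.64*s^2 + 18.368*s - 63.648 = (s - 1.8)(s + 2.6)(s^2 - 1.6*s + 13.6). Poles: -2.6, 0.8 + 3.6j, 0.8 - 3.6j, 1.8. All Re(p)<0: No (unstable)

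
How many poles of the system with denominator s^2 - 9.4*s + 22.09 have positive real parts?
s^2 - 9.4*s + 22.09 = (s - 4.7)(s - 4.7). Poles: 4.7, 4.7. RHP poles (Re>0): 2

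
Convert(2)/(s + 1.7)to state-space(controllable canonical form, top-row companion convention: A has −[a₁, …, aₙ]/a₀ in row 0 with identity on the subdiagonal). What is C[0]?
Reachable canonical form: C = numerator coefficients (right-aligned, zero-padded to length n).
num = 2, C = [[2]].
C[0] = 2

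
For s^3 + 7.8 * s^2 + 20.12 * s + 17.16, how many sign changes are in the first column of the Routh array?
Routh array:
s^3: [1, 20.12]; s^2: [7.8, 17.16]; s^1: [17.92]; s^0: [17.16]
First column: [1, 7.8, 17.92, 17.16]. Sign changes = 0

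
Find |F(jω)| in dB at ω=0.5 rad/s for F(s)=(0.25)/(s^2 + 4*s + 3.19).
Substitute s = j*0.5: F(j0.5) = 0.0581322 - 0.0395457j.
|F(j0.5)| = sqrt(Re² + Im²) = 0.07031.
20*log₁₀(0.07031) = -23.06 dB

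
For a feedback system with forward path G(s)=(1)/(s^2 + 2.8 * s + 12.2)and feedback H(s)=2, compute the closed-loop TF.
Closed-loop T = G/(1+GH).
Numerator: G_num * H_den = 1.
Denominator: G_den * H_den + G_num * H_num = (s^2 + 2.8*s + 12.2) + (2) = s^2 + 2.8*s + 14.2.
T(s) = (1)/(s^2 + 2.8*s + 14.2)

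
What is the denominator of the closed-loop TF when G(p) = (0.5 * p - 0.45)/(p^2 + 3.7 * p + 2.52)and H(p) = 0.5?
Characteristic poly = G_den * H_den + G_num * H_num = (p^2 + 3.7*p + 2.52) + (0.25*p - 0.225) = p^2 + 3.95*p + 2.295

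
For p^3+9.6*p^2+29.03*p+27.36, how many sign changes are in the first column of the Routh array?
Routh array:
p^3: [1, 29.03]; p^2: [9.6, 27.36]; p^1: [26.18]; p^0: [27.36]
First column: [1, 9.6, 26.18, 27.36]. Sign changes = 0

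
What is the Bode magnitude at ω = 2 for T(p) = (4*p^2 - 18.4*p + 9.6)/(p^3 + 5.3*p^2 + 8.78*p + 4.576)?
Substitute p = j*2: T(j2) = -0.667339 + 1.8299j.
|T(j2)| = sqrt(Re² + Im²) = 1.948.
20*log₁₀(1.948) = 5.79 dB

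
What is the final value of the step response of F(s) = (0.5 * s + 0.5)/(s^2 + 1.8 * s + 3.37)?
FVT: lim_{t→∞} y(t) = lim_{s→0} s*Y(s) where Y(s) = F(s)/s.
= lim_{s→0} F(s) = F(0) = num(0)/den(0) = 0.5/3.37 = 0.1484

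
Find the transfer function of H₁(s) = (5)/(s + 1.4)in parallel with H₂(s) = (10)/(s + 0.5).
Parallel: H = H₁ + H₂ = (n₁·d₂ + n₂·d₁)/(d₁·d₂).
n₁·d₂ = 5*s + 2.5. n₂·d₁ = 10*s + 14. Sum = 15*s + 16.5. d₁·d₂ = s^2 + 1.9*s + 0.7.
H(s) = (15*s + 16.5)/(s^2 + 1.9*s + 0.7)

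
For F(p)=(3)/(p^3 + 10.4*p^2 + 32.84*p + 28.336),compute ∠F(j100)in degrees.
Substitute p = j*100: F(j100) = -3.10594e-07 + 2.97749e-06j.
∠F(j100) = atan2(Im, Re) = atan2(2.97749e-06, -3.10594e-07) = 95.96° (principal value).
Summing the individual angle contributions Σ∠(j100 − zᵢ) − Σ∠(j100 − pₖ) over the 0 zero(s) and 3 pole(s), each followed continuously from ω = 0 (DC phase referenced to (−180°, 180°]), gives -264.04°, i.e. the principal value - 360°. Continuous Bode phase = -264.04°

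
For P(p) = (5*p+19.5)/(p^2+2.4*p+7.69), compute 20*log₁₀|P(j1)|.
Substitute p = j*1: P(j1) = 2.81999 - 0.264272j.
|P(j1)| = sqrt(Re² + Im²) = 2.832.
20*log₁₀(2.832) = 9.04 dB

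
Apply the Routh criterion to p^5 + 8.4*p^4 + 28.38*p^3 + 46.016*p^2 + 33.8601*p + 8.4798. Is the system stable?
Routh array:
p^5: [1, 28.38, 33.8601]; p^4: [8.4, 46.016, 8.4798]; p^3: [22.9019, 32.8506]; p^2: [33.967, 8.4798]; p^1: [27.1332]; p^0: [8.4798]
First column: [1, 8.4, 22.9019, 33.967, 27.1332, 8.4798]. Sign changes = 0.
Yes, stable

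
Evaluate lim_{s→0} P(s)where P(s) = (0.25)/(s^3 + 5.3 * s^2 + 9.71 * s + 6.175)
DC gain = P(0) = num(0)/den(0) = 0.25/6.175 = 0.04049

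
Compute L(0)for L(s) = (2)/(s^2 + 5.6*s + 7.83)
DC gain = L(0) = num(0)/den(0) = 2/7.83 = 0.2554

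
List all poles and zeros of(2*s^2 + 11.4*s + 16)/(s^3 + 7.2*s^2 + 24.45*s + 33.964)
Set denominator = 0: s^3 + 7.2*s^2 + 24.45*s + 33.964 = (s + 2.8)(s^2 + 4.4*s + 12.13) = 0 → Poles: -2.2 + 2.7j, -2.2 - 2.7j, -2.8
Set numerator = 0: 2*s^2 + 11.4*s + 16 = 2*(s + 3.2)(s + 2.5) = 0 → Zeros: -2.5, -3.2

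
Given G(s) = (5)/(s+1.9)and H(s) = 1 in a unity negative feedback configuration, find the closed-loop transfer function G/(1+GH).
Closed-loop T = G/(1+GH).
Numerator: G_num * H_den = 5.
Denominator: G_den * H_den + G_num * H_num = (s + 1.9) + (5) = s + 6.9.
T(s) = (5)/(s + 6.9)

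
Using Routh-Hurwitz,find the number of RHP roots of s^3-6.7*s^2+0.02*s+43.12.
Routh array:
s^3: [1, 0.02]; s^2: [-6.7, 43.12]; s^1: [6.45582]; s^0: [43.12]
First column: [1, -6.7, 6.45582, 43.12]. Sign changes = RHP roots = 2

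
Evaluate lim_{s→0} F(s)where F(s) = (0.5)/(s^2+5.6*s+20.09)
DC gain = F(0) = num(0)/den(0) = 0.5/20.09 = 0.02489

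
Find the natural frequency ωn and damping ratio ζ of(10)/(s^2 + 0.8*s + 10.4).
Underdamped: complex pole -0.4 + 3.2j. ωn = |pole| = 3.225, ζ = -Re(pole)/ωn = 0.124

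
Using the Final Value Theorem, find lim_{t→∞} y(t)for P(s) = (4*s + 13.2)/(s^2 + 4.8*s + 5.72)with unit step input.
FVT: lim_{t→∞} y(t) = lim_{s→0} s*Y(s) where Y(s) = P(s)/s.
= lim_{s→0} P(s) = P(0) = num(0)/den(0) = 13.2/5.72 = 2.308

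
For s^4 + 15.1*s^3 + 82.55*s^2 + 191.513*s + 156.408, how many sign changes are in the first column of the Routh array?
Routh array:
s^4: [1, 82.55, 156.408]; s^3: [15.1, 191.513]; s^2: [69.867, 156.408]; s^1: [157.709]; s^0: [156.408]
First column: [1, 15.1, 69.867, 157.709, 156.408]. Sign changes = 0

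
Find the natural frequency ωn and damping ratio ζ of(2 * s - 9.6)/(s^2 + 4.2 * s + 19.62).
Underdamped: complex pole -2.1 + 3.9j. ωn = |pole| = 4.429, ζ = -Re(pole)/ωn = 0.4741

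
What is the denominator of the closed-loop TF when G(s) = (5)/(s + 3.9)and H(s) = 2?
Characteristic poly = G_den * H_den + G_num * H_num = (s + 3.9) + (10) = s + 13.9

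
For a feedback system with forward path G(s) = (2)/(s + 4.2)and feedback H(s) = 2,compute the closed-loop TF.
Closed-loop T = G/(1+GH).
Numerator: G_num * H_den = 2.
Denominator: G_den * H_den + G_num * H_num = (s + 4.2) + (4) = s + 8.2.
T(s) = (2)/(s + 8.2)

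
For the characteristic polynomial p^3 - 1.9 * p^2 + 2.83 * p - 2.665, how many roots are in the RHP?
p^3 - 1.9*p^2 + 2.83*p - 2.665 = (p - 1.3)(p^2 - 0.6*p + 2.05). Poles: 0.3 + 1.4j, 0.3 - 1.4j, 1.3. RHP poles (Re>0): 3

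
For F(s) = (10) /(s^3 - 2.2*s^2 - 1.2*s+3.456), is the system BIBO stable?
Denominator: s^3 - 2.2*s^2 - 1.2*s + 3.456 = (s - 1.8)(s - 1.6)(s + 1.2). Poles: -1.2, 1.6, 1.8. All Re(p)<0: No (unstable)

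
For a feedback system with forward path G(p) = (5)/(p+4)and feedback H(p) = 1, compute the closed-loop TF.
Closed-loop T = G/(1+GH).
Numerator: G_num * H_den = 5.
Denominator: G_den * H_den + G_num * H_num = (p + 4) + (5) = p + 9.
T(p) = (5)/(p + 9)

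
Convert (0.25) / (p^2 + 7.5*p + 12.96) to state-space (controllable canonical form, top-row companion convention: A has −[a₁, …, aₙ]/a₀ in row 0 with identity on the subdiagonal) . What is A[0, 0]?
Reachable canonical form for den = p^2 + 7.5*p + 12.96: top row of A = -[a₁,a₂,...,aₙ]/a₀, ones on the subdiagonal, zeros elsewhere.
A = [[-7.5, -12.96], [1, 0]].
A[0,0] = -7.5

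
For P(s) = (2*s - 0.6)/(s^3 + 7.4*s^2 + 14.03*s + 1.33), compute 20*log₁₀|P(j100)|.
Substitute s = j*100: P(j100) = -0.000199143 - 1.53579e-05j.
|P(j100)| = sqrt(Re² + Im²) = 0.0001997.
20*log₁₀(0.0001997) = -73.99 dB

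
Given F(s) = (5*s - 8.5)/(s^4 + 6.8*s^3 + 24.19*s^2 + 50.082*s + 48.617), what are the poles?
Set denominator = 0: s^4 + 6.8*s^3 + 24.19*s^2 + 50.082*s + 48.617 = (s^2 + 4.6*s + 6.1)(s^2 + 2.2*s + 7.97) = 0 → Poles: -1.1 + 2.6j, -1.1 - 2.6j, -2.3 + 0.9j, -2.3 - 0.9j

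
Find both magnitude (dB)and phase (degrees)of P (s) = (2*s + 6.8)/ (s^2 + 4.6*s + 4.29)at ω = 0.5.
Substitute s = j*0.5: P(j0.5) = 1.37759 - 0.536749j.
|P| = 20*log₁₀(sqrt(Re²+Im²)) = 3.40 dB.
∠P = atan2(Im, Re) = -21.29°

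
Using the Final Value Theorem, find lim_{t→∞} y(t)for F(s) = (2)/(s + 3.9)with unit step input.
FVT: lim_{t→∞} y(t) = lim_{s→0} s*Y(s) where Y(s) = F(s)/s.
= lim_{s→0} F(s) = F(0) = num(0)/den(0) = 2/3.9 = 0.5128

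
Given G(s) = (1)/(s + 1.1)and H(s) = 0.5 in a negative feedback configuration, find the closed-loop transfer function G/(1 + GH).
Closed-loop T = G/(1+GH).
Numerator: G_num * H_den = 1.
Denominator: G_den * H_den + G_num * H_num = (s + 1.1) + (0.5) = s + 1.6.
T(s) = (1)/(s + 1.6)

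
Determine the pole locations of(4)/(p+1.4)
Set denominator = 0: p + 1.4 = 0 → Poles: -1.4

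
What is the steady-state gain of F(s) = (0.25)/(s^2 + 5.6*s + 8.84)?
DC gain = F(0) = num(0)/den(0) = 0.25/8.84 = 0.02828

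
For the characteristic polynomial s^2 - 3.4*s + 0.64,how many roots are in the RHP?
s^2 - 3.4*s + 0.64 = (s - 3.2)(s - 0.2). Poles: 0.2, 3.2. RHP poles (Re>0): 2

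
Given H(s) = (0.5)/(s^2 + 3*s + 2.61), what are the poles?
Set denominator = 0: s^2 + 3*s + 2.61 = 0 → Poles: -1.5 + 0.6j, -1.5 - 0.6j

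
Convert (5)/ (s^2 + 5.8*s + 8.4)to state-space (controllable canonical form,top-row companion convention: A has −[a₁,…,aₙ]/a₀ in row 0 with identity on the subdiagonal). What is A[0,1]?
Reachable canonical form for den = s^2 + 5.8*s + 8.4: top row of A = -[a₁,a₂,...,aₙ]/a₀, ones on the subdiagonal, zeros elsewhere.
A = [[-5.8, -8.4], [1, 0]].
A[0,1] = -8.4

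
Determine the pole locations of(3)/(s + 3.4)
Set denominator = 0: s + 3.4 = 0 → Poles: -3.4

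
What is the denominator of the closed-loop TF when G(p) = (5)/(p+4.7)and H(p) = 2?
Characteristic poly = G_den * H_den + G_num * H_num = (p + 4.7) + (10) = p + 14.7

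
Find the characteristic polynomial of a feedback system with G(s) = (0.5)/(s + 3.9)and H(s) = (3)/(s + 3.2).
Characteristic poly = G_den * H_den + G_num * H_num = (s^2 + 7.1*s + 12.48) + (1.5) = s^2 + 7.1*s + 13.98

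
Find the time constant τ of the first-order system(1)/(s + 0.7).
First-order system: τ = -1/pole. Pole = -0.7. τ = -1/(-0.7) = 1.429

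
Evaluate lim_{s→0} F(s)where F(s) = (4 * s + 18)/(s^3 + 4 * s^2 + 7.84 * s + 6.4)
DC gain = F(0) = num(0)/den(0) = 18/6.4 = 2.812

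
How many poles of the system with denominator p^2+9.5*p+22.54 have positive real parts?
p^2 + 9.5*p + 22.54 = (p + 4.6)(p + 4.9). Poles: -4.6, -4.9. RHP poles (Re>0): 0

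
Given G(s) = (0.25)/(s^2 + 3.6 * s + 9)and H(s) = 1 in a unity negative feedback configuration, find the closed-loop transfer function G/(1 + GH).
Closed-loop T = G/(1+GH).
Numerator: G_num * H_den = 0.25.
Denominator: G_den * H_den + G_num * H_num = (s^2 + 3.6*s + 9) + (0.25) = s^2 + 3.6*s + 9.25.
T(s) = (0.25)/(s^2 + 3.6*s + 9.25)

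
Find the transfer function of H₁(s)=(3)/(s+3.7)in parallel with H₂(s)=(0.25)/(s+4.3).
Parallel: H = H₁ + H₂ = (n₁·d₂ + n₂·d₁)/(d₁·d₂).
n₁·d₂ = 3*s + 12.9. n₂·d₁ = 0.25*s + 0.925. Sum = 3.25*s + 13.825. d₁·d₂ = s^2 + 8*s + 15.91.
H(s) = (3.25*s + 13.825)/(s^2 + 8*s + 15.91)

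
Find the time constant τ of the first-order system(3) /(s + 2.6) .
First-order system: τ = -1/pole. Pole = -2.6. τ = -1/(-2.6) = 0.3846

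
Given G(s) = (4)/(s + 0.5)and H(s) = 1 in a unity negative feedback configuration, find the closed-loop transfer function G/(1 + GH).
Closed-loop T = G/(1+GH).
Numerator: G_num * H_den = 4.
Denominator: G_den * H_den + G_num * H_num = (s + 0.5) + (4) = s + 4.5.
T(s) = (4)/(s + 4.5)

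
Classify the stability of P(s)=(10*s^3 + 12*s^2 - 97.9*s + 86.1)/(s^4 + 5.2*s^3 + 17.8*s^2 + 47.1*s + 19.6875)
Denominator: s^4 + 5.2*s^3 + 17.8*s^2 + 47.1*s + 19.6875 = (s + 3.5)(s + 0.5)(s^2 + 1.2*s + 11.25). Poles: -0.5, -0.6 + 3.3j, -0.6 - 3.3j, -3.5. Stable (all poles in LHP)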